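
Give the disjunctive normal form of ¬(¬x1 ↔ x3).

¬(¬x1 ↔ x3)
≡ ¬((¬x1 → x3) ∧ (x3 → ¬x1))   [eliminate ↔]
≡ ¬((¬¬x1 ∨ x3) ∧ (x3 → ¬x1))   [eliminate →]
≡ ¬((¬¬x1 ∨ x3) ∧ (¬x3 ∨ ¬x1))   [eliminate →]
≡ ¬(¬¬x1 ∨ x3) ∨ ¬(¬x3 ∨ ¬x1)   [De Morgan]
≡ (¬¬¬x1 ∧ ¬x3) ∨ ¬(¬x3 ∨ ¬x1)   [De Morgan]
≡ (¬x1 ∧ ¬x3) ∨ ¬(¬x3 ∨ ¬x1)   [double negation]
≡ (¬x1 ∧ ¬x3) ∨ (¬¬x3 ∧ ¬¬x1)   [De Morgan]
≡ (¬x1 ∧ ¬x3) ∨ (x3 ∧ ¬¬x1)   [double negation]
≡ (¬x1 ∧ ¬x3) ∨ (x3 ∧ x1)   [double negation]

(¬x1 ∧ ¬x3) ∨ (x3 ∧ x1)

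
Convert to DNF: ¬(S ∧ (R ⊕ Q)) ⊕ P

(¬S ∧ ¬P) ∨ (¬R ∧ ¬Q ∧ ¬P) ∨ (Q ∧ R ∧ ¬P) ∨ (S ∧ R ∧ ¬Q ∧ P) ∨ (S ∧ ¬R ∧ Q ∧ P)

¬(S ∧ (R ⊕ Q)) ⊕ P
≡ (¬(S ∧ (R ⊕ Q)) ∧ ¬P) ∨ (¬¬(S ∧ (R ⊕ Q)) ∧ P)   — expand ⊕
≡ (¬(S ∧ ((R ∧ ¬Q) ∨ (¬R ∧ Q))) ∧ ¬P) ∨ (¬¬(S ∧ (R ⊕ Q)) ∧ P)   — expand ⊕
≡ (¬(S ∧ ((R ∧ ¬Q) ∨ (¬R ∧ Q))) ∧ ¬P) ∨ (¬¬(S ∧ ((R ∧ ¬Q) ∨ (¬R ∧ Q))) ∧ P)   — expand ⊕
≡ ((¬S ∨ ¬((R ∧ ¬Q) ∨ (¬R ∧ Q))) ∧ ¬P) ∨ (¬¬(S ∧ ((R ∧ ¬Q) ∨ (¬R ∧ Q))) ∧ P)   — De Morgan
≡ ((¬S ∨ (¬(R ∧ ¬Q) ∧ ¬(¬R ∧ Q))) ∧ ¬P) ∨ (¬¬(S ∧ ((R ∧ ¬Q) ∨ (¬R ∧ Q))) ∧ P)   — De Morgan
≡ ((¬S ∨ ((¬R ∨ ¬¬Q) ∧ ¬(¬R ∧ Q))) ∧ ¬P) ∨ (¬¬(S ∧ ((R ∧ ¬Q) ∨ (¬R ∧ Q))) ∧ P)   — De Morgan
≡ ((¬S ∨ ((¬R ∨ Q) ∧ ¬(¬R ∧ Q))) ∧ ¬P) ∨ (¬¬(S ∧ ((R ∧ ¬Q) ∨ (¬R ∧ Q))) ∧ P)   — double negation
≡ ((¬S ∨ ((¬R ∨ Q) ∧ (¬¬R ∨ ¬Q))) ∧ ¬P) ∨ (¬¬(S ∧ ((R ∧ ¬Q) ∨ (¬R ∧ Q))) ∧ P)   — De Morgan
≡ ((¬S ∨ ((¬R ∨ Q) ∧ (R ∨ ¬Q))) ∧ ¬P) ∨ (¬¬(S ∧ ((R ∧ ¬Q) ∨ (¬R ∧ Q))) ∧ P)   — double negation
≡ ((¬S ∨ ((¬R ∨ Q) ∧ (R ∨ ¬Q))) ∧ ¬P) ∨ (S ∧ ((R ∧ ¬Q) ∨ (¬R ∧ Q)) ∧ P)   — double negation
≡ (¬S ∧ ¬P) ∨ (¬R ∧ R ∧ ¬P) ∨ (¬R ∧ ¬Q ∧ ¬P) ∨ (Q ∧ R ∧ ¬P) ∨ (Q ∧ ¬Q ∧ ¬P) ∨ (S ∧ R ∧ ¬Q ∧ P) ∨ (S ∧ ¬R ∧ Q ∧ P)   — distribute ∧ over ∨
≡ (¬S ∧ ¬P) ∨ (¬R ∧ ¬Q ∧ ¬P) ∨ (Q ∧ R ∧ ¬P) ∨ (S ∧ R ∧ ¬Q ∧ P) ∨ (S ∧ ¬R ∧ Q ∧ P)   — simplify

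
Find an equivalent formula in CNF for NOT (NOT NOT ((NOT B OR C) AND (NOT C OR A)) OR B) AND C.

(B OR NOT A) AND (NOT C OR NOT A) AND NOT B AND C

NOT (NOT NOT ((NOT B OR C) AND (NOT C OR A)) OR B) AND C
≡ NOT NOT NOT ((NOT B OR C) AND (NOT C OR A)) AND NOT B AND C   [De Morgan]
≡ NOT ((NOT B OR C) AND (NOT C OR A)) AND NOT B AND C   [double negation]
≡ (NOT (NOT B OR C) OR NOT (NOT C OR A)) AND NOT B AND C   [De Morgan]
≡ ((NOT NOT B AND NOT C) OR NOT (NOT C OR A)) AND NOT B AND C   [De Morgan]
≡ ((B AND NOT C) OR NOT (NOT C OR A)) AND NOT B AND C   [double negation]
≡ ((B AND NOT C) OR (NOT NOT C AND NOT A)) AND NOT B AND C   [De Morgan]
≡ ((B AND NOT C) OR (C AND NOT A)) AND NOT B AND C   [double negation]
≡ (B OR C) AND (B OR NOT A) AND (NOT C OR C) AND (NOT C OR NOT A) AND NOT B AND C   [distribute OR over AND]
≡ (B OR NOT A) AND (NOT C OR NOT A) AND NOT B AND C   [simplify]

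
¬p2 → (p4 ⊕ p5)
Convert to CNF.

(p2 ∨ p4 ∨ p5) ∧ (p2 ∨ ¬p4 ∨ ¬p5)

¬p2 → (p4 ⊕ p5)
⇔ ¬¬p2 ∨ (p4 ⊕ p5)   [eliminate →]
⇔ ¬¬p2 ∨ ((p4 ∨ p5) ∧ ¬(p4 ∧ p5))   [expand ⊕]
⇔ p2 ∨ ((p4 ∨ p5) ∧ ¬(p4 ∧ p5))   [double negation]
⇔ p2 ∨ ((p4 ∨ p5) ∧ (¬p4 ∨ ¬p5))   [De Morgan]
⇔ (p2 ∨ p4 ∨ p5) ∧ (p2 ∨ ¬p4 ∨ ¬p5)   [distribute ∨ over ∧]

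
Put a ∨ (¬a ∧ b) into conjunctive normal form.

a ∨ b

a ∨ (¬a ∧ b)
⇔ (a ∨ ¬a) ∧ (a ∨ b)   (distribute ∨ over ∧)
⇔ a ∨ b   (simplify)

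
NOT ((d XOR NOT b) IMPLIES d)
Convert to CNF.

(d OR NOT b) AND NOT d

NOT ((d XOR NOT b) IMPLIES d)
≡ NOT (NOT (d XOR NOT b) OR d)   — eliminate IMPLIES
≡ NOT (NOT ((d OR NOT b) AND NOT (d AND NOT b)) OR d)   — expand XOR
≡ NOT NOT ((d OR NOT b) AND NOT (d AND NOT b)) AND NOT d   — De Morgan
≡ (d OR NOT b) AND NOT (d AND NOT b) AND NOT d   — double negation
≡ (d OR NOT b) AND (NOT d OR NOT NOT b) AND NOT d   — De Morgan
≡ (d OR NOT b) AND (NOT d OR b) AND NOT d   — double negation
≡ (d OR NOT b) AND NOT d   — simplify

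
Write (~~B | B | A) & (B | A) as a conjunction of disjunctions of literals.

B | A

(~~B | B | A) & (B | A)
= (B | B | A) & (B | A)   [double negation]
= B | A   [simplify]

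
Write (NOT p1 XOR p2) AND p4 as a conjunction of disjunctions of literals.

(NOT p1 XOR p2) AND p4
⇔ (NOT p1 OR p2) AND NOT (NOT p1 AND p2) AND p4
⇔ (NOT p1 OR p2) AND (NOT NOT p1 OR NOT p2) AND p4
⇔ (NOT p1 OR p2) AND (p1 OR NOT p2) AND p4

(NOT p1 OR p2) AND (p1 OR NOT p2) AND p4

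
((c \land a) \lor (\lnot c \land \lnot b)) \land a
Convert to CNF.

(c \lor \lnot b) \land a

((c \land a) \lor (\lnot c \land \lnot b)) \land a
⇔ (c \lor \lnot c) \land (c \lor \lnot b) \land (a \lor \lnot c) \land (a \lor \lnot b) \land a   [distribute \lor over \land]
⇔ (c \lor \lnot b) \land a   [simplify]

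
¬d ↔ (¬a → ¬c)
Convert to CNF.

¬d ↔ (¬a → ¬c)
≡ (¬d → (¬a → ¬c)) ∧ ((¬a → ¬c) → ¬d)   — eliminate ↔
≡ (¬¬d ∨ (¬a → ¬c)) ∧ ((¬a → ¬c) → ¬d)   — eliminate →
≡ (¬¬d ∨ ¬¬a ∨ ¬c) ∧ ((¬a → ¬c) → ¬d)   — eliminate →
≡ (¬¬d ∨ ¬¬a ∨ ¬c) ∧ (¬(¬a → ¬c) ∨ ¬d)   — eliminate →
≡ (¬¬d ∨ ¬¬a ∨ ¬c) ∧ (¬(¬¬a ∨ ¬c) ∨ ¬d)   — eliminate →
≡ (d ∨ ¬¬a ∨ ¬c) ∧ (¬(¬¬a ∨ ¬c) ∨ ¬d)   — double negation
≡ (d ∨ a ∨ ¬c) ∧ (¬(¬¬a ∨ ¬c) ∨ ¬d)   — double negation
≡ (d ∨ a ∨ ¬c) ∧ ((¬¬¬a ∧ ¬¬c) ∨ ¬d)   — De Morgan
≡ (d ∨ a ∨ ¬c) ∧ ((¬a ∧ ¬¬c) ∨ ¬d)   — double negation
≡ (d ∨ a ∨ ¬c) ∧ ((¬a ∧ c) ∨ ¬d)   — double negation
≡ (d ∨ a ∨ ¬c) ∧ (¬a ∨ ¬d) ∧ (c ∨ ¬d)   — distribute ∨ over ∧

(d ∨ a ∨ ¬c) ∧ (¬a ∨ ¬d) ∧ (c ∨ ¬d)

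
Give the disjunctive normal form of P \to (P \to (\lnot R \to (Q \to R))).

P \to (P \to (\lnot R \to (Q \to R)))
⇔ \lnot P \lor (P \to (\lnot R \to (Q \to R)))
⇔ \lnot P \lor \lnot P \lor (\lnot R \to (Q \to R))
⇔ \lnot P \lor \lnot P \lor \lnot \lnot R \lor (Q \to R)
⇔ \lnot P \lor \lnot P \lor \lnot \lnot R \lor \lnot Q \lor R
⇔ \lnot P \lor \lnot P \lor R \lor \lnot Q \lor R
⇔ \lnot P \lor R \lor \lnot Q

\lnot P \lor R \lor \lnot Q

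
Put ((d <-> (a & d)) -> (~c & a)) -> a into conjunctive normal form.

((d <-> (a & d)) -> (~c & a)) -> a
= ~((d <-> (a & d)) -> (~c & a)) | a   [eliminate ->]
= ~(~(d <-> (a & d)) | (~c & a)) | a   [eliminate ->]
= ~(~((d -> (a & d)) & ((a & d) -> d)) | (~c & a)) | a   [eliminate <->]
= ~(~((~d | (a & d)) & ((a & d) -> d)) | (~c & a)) | a   [eliminate ->]
= ~(~((~d | (a & d)) & (~(a & d) | d)) | (~c & a)) | a   [eliminate ->]
= (~~((~d | (a & d)) & (~(a & d) | d)) & ~(~c & a)) | a   [De Morgan]
= ((~d | (a & d)) & (~(a & d) | d) & ~(~c & a)) | a   [double negation]
= ((~d | (a & d)) & (~a | ~d | d) & ~(~c & a)) | a   [De Morgan]
= ((~d | (a & d)) & (~a | ~d | d) & (~~c | ~a)) | a   [De Morgan]
= ((~d | (a & d)) & (~a | ~d | d) & (c | ~a)) | a   [double negation]
= (~d | a | a) & (~d | d | a) & (~a | ~d | d | a) & (c | ~a | a)   [distribute | over &]
= ~d | a   [simplify]

~d | a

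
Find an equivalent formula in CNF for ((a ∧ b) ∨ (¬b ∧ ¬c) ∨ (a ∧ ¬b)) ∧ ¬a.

(a ∨ ¬b) ∧ (a ∨ ¬c) ∧ ¬a

((a ∧ b) ∨ (¬b ∧ ¬c) ∨ (a ∧ ¬b)) ∧ ¬a
≡ (a ∨ ¬b ∨ a) ∧ (a ∨ ¬b ∨ ¬b) ∧ (a ∨ ¬c ∨ a) ∧ (a ∨ ¬c ∨ ¬b) ∧ (b ∨ ¬b ∨ a) ∧ (b ∨ ¬b ∨ ¬b) ∧ (b ∨ ¬c ∨ a) ∧ (b ∨ ¬c ∨ ¬b) ∧ ¬a   [distribute ∨ over ∧]
≡ (a ∨ ¬b) ∧ (a ∨ ¬c) ∧ ¬a   [simplify]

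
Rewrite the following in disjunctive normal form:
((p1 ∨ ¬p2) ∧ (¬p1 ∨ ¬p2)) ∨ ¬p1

((p1 ∨ ¬p2) ∧ (¬p1 ∨ ¬p2)) ∨ ¬p1
= (p1 ∧ ¬p1) ∨ (p1 ∧ ¬p2) ∨ (¬p2 ∧ ¬p1) ∨ (¬p2 ∧ ¬p2) ∨ ¬p1   (distribute ∧ over ∨)
= ¬p2 ∨ ¬p1   (simplify)

¬p2 ∨ ¬p1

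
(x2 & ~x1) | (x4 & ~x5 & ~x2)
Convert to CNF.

(x2 & ~x1) | (x4 & ~x5 & ~x2)
≡ (x2 | x4) & (x2 | ~x5) & (x2 | ~x2) & (~x1 | x4) & (~x1 | ~x5) & (~x1 | ~x2)   — distribute | over &
≡ (x2 | x4) & (x2 | ~x5) & (~x1 | x4) & (~x1 | ~x5) & (~x1 | ~x2)   — simplify

(x2 | x4) & (x2 | ~x5) & (~x1 | x4) & (~x1 | ~x5) & (~x1 | ~x2)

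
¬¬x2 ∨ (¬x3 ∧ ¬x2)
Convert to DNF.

x2 ∨ (¬x3 ∧ ¬x2)

¬¬x2 ∨ (¬x3 ∧ ¬x2)
≡ x2 ∨ (¬x3 ∧ ¬x2)   (double negation)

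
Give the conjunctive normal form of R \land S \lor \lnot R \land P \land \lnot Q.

R \land S \lor \lnot R \land P \land \lnot Q
≡ (R \lor \lnot R) \land (R \lor P) \land (R \lor \lnot Q) \land (S \lor \lnot R) \land (S \lor P) \land (S \lor \lnot Q)   (distribute \lor over \land)
≡ (R \lor P) \land (R \lor \lnot Q) \land (S \lor \lnot R) \land (S \lor P) \land (S \lor \lnot Q)   (simplify)

(R \lor P) \land (R \lor \lnot Q) \land (S \lor \lnot R) \land (S \lor P) \land (S \lor \lnot Q)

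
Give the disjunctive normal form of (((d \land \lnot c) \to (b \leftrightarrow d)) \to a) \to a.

(((d \land \lnot c) \to (b \leftrightarrow d)) \to a) \to a
≡ \lnot (((d \land \lnot c) \to (b \leftrightarrow d)) \to a) \lor a   [eliminate \to]
≡ \lnot (\lnot ((d \land \lnot c) \to (b \leftrightarrow d)) \lor a) \lor a   [eliminate \to]
≡ \lnot (\lnot (\lnot (d \land \lnot c) \lor (b \leftrightarrow d)) \lor a) \lor a   [eliminate \to]
≡ \lnot (\lnot (\lnot (d \land \lnot c) \lor ((b \to d) \land (d \to b))) \lor a) \lor a   [eliminate \leftrightarrow]
≡ \lnot (\lnot (\lnot (d \land \lnot c) \lor ((\lnot b \lor d) \land (d \to b))) \lor a) \lor a   [eliminate \to]
≡ \lnot (\lnot (\lnot (d \land \lnot c) \lor ((\lnot b \lor d) \land (\lnot d \lor b))) \lor a) \lor a   [eliminate \to]
≡ (\lnot \lnot (\lnot (d \land \lnot c) \lor ((\lnot b \lor d) \land (\lnot d \lor b))) \land \lnot a) \lor a   [De Morgan]
≡ ((\lnot (d \land \lnot c) \lor ((\lnot b \lor d) \land (\lnot d \lor b))) \land \lnot a) \lor a   [double negation]
≡ ((\lnot d \lor \lnot \lnot c \lor ((\lnot b \lor d) \land (\lnot d \lor b))) \land \lnot a) \lor a   [De Morgan]
≡ ((\lnot d \lor c \lor ((\lnot b \lor d) \land (\lnot d \lor b))) \land \lnot a) \lor a   [double negation]
≡ (\lnot d \land \lnot a) \lor (c \land \lnot a) \lor (\lnot b \land \lnot d \land \lnot a) \lor (\lnot b \land b \land \lnot a) \lor (d \land \lnot d \land \lnot a) \lor (d \land b \land \lnot a) \lor a   [distribute \land over \lor]
≡ (\lnot d \land \lnot a) \lor (c \land \lnot a) \lor (d \land b \land \lnot a) \lor a   [simplify]

(\lnot d \land \lnot a) \lor (c \land \lnot a) \lor (d \land b \land \lnot a) \lor a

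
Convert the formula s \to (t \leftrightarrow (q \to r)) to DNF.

s \to (t \leftrightarrow (q \to r))
≡ \lnot s \lor (t \leftrightarrow (q \to r))   — eliminate \to
≡ \lnot s \lor ((t \to (q \to r)) \land ((q \to r) \to t))   — eliminate \leftrightarrow
≡ \lnot s \lor ((\lnot t \lor (q \to r)) \land ((q \to r) \to t))   — eliminate \to
≡ \lnot s \lor ((\lnot t \lor \lnot q \lor r) \land ((q \to r) \to t))   — eliminate \to
≡ \lnot s \lor ((\lnot t \lor \lnot q \lor r) \land (\lnot (q \to r) \lor t))   — eliminate \to
≡ \lnot s \lor ((\lnot t \lor \lnot q \lor r) \land (\lnot (\lnot q \lor r) \lor t))   — eliminate \to
≡ \lnot s \lor ((\lnot t \lor \lnot q \lor r) \land ((\lnot \lnot q \land \lnot r) \lor t))   — De Morgan
≡ \lnot s \lor ((\lnot t \lor \lnot q \lor r) \land ((q \land \lnot r) \lor t))   — double negation
≡ \lnot s \lor (\lnot t \land q \land \lnot r) \lor (\lnot t \land t) \lor (\lnot q \land q \land \lnot r) \lor (\lnot q \land t) \lor (r \land q \land \lnot r) \lor (r \land t)   — distribute \land over \lor
≡ \lnot s \lor (\lnot t \land q \land \lnot r) \lor (\lnot q \land t) \lor (r \land t)   — simplify

\lnot s \lor (\lnot t \land q \land \lnot r) \lor (\lnot q \land t) \lor (r \land t)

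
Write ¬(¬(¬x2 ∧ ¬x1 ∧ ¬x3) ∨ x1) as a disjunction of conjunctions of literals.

¬(¬(¬x2 ∧ ¬x1 ∧ ¬x3) ∨ x1)
≡ ¬¬(¬x2 ∧ ¬x1 ∧ ¬x3) ∧ ¬x1   — De Morgan
≡ ¬x2 ∧ ¬x1 ∧ ¬x3 ∧ ¬x1   — double negation
≡ ¬x2 ∧ ¬x1 ∧ ¬x3   — simplify

¬x2 ∧ ¬x1 ∧ ¬x3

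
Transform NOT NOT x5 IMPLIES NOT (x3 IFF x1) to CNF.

NOT NOT x5 IMPLIES NOT (x3 IFF x1)
= NOT NOT NOT x5 OR NOT (x3 IFF x1)   (eliminate IMPLIES)
= NOT NOT NOT x5 OR NOT ((x3 IMPLIES x1) AND (x1 IMPLIES x3))   (eliminate IFF)
= NOT NOT NOT x5 OR NOT ((NOT x3 OR x1) AND (x1 IMPLIES x3))   (eliminate IMPLIES)
= NOT NOT NOT x5 OR NOT ((NOT x3 OR x1) AND (NOT x1 OR x3))   (eliminate IMPLIES)
= NOT x5 OR NOT ((NOT x3 OR x1) AND (NOT x1 OR x3))   (double negation)
= NOT x5 OR NOT (NOT x3 OR x1) OR NOT (NOT x1 OR x3)   (De Morgan)
= NOT x5 OR (NOT NOT x3 AND NOT x1) OR NOT (NOT x1 OR x3)   (De Morgan)
= NOT x5 OR (x3 AND NOT x1) OR NOT (NOT x1 OR x3)   (double negation)
= NOT x5 OR (x3 AND NOT x1) OR (NOT NOT x1 AND NOT x3)   (De Morgan)
= NOT x5 OR (x3 AND NOT x1) OR (x1 AND NOT x3)   (double negation)
= (NOT x5 OR x3 OR x1) AND (NOT x5 OR x3 OR NOT x3) AND (NOT x5 OR NOT x1 OR x1) AND (NOT x5 OR NOT x1 OR NOT x3)   (distribute OR over AND)
= (NOT x5 OR x3 OR x1) AND (NOT x5 OR NOT x1 OR NOT x3)   (simplify)

(NOT x5 OR x3 OR x1) AND (NOT x5 OR NOT x1 OR NOT x3)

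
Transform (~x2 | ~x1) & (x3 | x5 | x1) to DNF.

(~x2 | ~x1) & (x3 | x5 | x1)
≡ (~x2 & x3) | (~x2 & x5) | (~x2 & x1) | (~x1 & x3) | (~x1 & x5) | (~x1 & x1)   — distribute & over |
≡ (~x2 & x3) | (~x2 & x5) | (~x2 & x1) | (~x1 & x3) | (~x1 & x5)   — simplify

(~x2 & x3) | (~x2 & x5) | (~x2 & x1) | (~x1 & x3) | (~x1 & x5)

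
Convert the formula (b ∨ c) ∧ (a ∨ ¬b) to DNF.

(b ∨ c) ∧ (a ∨ ¬b)
≡ (b ∧ a) ∨ (b ∧ ¬b) ∨ (c ∧ a) ∨ (c ∧ ¬b)   (distribute ∧ over ∨)
≡ (b ∧ a) ∨ (c ∧ a) ∨ (c ∧ ¬b)   (simplify)

(b ∧ a) ∨ (c ∧ a) ∨ (c ∧ ¬b)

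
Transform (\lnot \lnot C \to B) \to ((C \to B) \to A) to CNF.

(\lnot \lnot C \to B) \to ((C \to B) \to A)
≡ \lnot (\lnot \lnot C \to B) \lor ((C \to B) \to A)   [eliminate \to]
≡ \lnot (\lnot \lnot \lnot C \lor B) \lor ((C \to B) \to A)   [eliminate \to]
≡ \lnot (\lnot \lnot \lnot C \lor B) \lor \lnot (C \to B) \lor A   [eliminate \to]
≡ \lnot (\lnot \lnot \lnot C \lor B) \lor \lnot (\lnot C \lor B) \lor A   [eliminate \to]
≡ \lnot \lnot \lnot \lnot C \land \lnot B \lor \lnot (\lnot C \lor B) \lor A   [De Morgan]
≡ \lnot \lnot C \land \lnot B \lor \lnot (\lnot C \lor B) \lor A   [double negation]
≡ C \land \lnot B \lor \lnot (\lnot C \lor B) \lor A   [double negation]
≡ C \land \lnot B \lor \lnot \lnot C \land \lnot B \lor A   [De Morgan]
≡ C \land \lnot B \lor C \land \lnot B \lor A   [double negation]
≡ (C \lor C \lor A) \land (C \lor \lnot B \lor A) \land (\lnot B \lor C \lor A) \land (\lnot B \lor \lnot B \lor A)   [distribute \lor over \land]
≡ (C \lor A) \land (\lnot B \lor A)   [simplify]

(C \lor A) \land (\lnot B \lor A)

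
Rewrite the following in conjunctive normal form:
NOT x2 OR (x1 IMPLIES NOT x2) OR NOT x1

NOT x2 OR NOT x1

NOT x2 OR (x1 IMPLIES NOT x2) OR NOT x1
≡ NOT x2 OR NOT x1 OR NOT x2 OR NOT x1   [eliminate IMPLIES]
≡ NOT x2 OR NOT x1   [simplify]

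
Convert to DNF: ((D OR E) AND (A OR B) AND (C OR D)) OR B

(D AND A) OR (E AND A AND C) OR B

((D OR E) AND (A OR B) AND (C OR D)) OR B
≡ (D AND A AND C) OR (D AND A AND D) OR (D AND B AND C) OR (D AND B AND D) OR (E AND A AND C) OR (E AND A AND D) OR (E AND B AND C) OR (E AND B AND D) OR B   [distribute AND over OR]
≡ (D AND A) OR (E AND A AND C) OR B   [simplify]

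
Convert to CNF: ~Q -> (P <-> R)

~Q -> (P <-> R)
≡ ~~Q | (P <-> R)
≡ ~~Q | ((P -> R) & (R -> P))
≡ ~~Q | ((~P | R) & (R -> P))
≡ ~~Q | ((~P | R) & (~R | P))
≡ Q | ((~P | R) & (~R | P))
≡ (Q | ~P | R) & (Q | ~R | P)

(Q | ~P | R) & (Q | ~R | P)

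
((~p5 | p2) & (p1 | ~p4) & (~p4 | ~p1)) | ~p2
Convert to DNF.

((~p5 | p2) & (p1 | ~p4) & (~p4 | ~p1)) | ~p2
= (~p5 & p1 & ~p4) | (~p5 & p1 & ~p1) | (~p5 & ~p4 & ~p4) | (~p5 & ~p4 & ~p1) | (p2 & p1 & ~p4) | (p2 & p1 & ~p1) | (p2 & ~p4 & ~p4) | (p2 & ~p4 & ~p1) | ~p2   [distribute & over |]
= (~p5 & ~p4) | (p2 & ~p4) | ~p2   [simplify]

(~p5 & ~p4) | (p2 & ~p4) | ~p2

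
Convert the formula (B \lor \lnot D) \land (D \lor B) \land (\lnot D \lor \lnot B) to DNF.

(B \lor \lnot D) \land (D \lor B) \land (\lnot D \lor \lnot B)
≡ (B \land D \land \lnot D) \lor (B \land D \land \lnot B) \lor (B \land B \land \lnot D) \lor (B \land B \land \lnot B) \lor (\lnot D \land D \land \lnot D) \lor (\lnot D \land D \land \lnot B) \lor (\lnot D \land B \land \lnot D) \lor (\lnot D \land B \land \lnot B)   [distribute \land over \lor]
≡ B \land \lnot D   [simplify]

B \land \lnot D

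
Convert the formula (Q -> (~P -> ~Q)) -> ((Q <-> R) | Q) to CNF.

Q | ~R

(Q -> (~P -> ~Q)) -> ((Q <-> R) | Q)
≡ ~(Q -> (~P -> ~Q)) | (Q <-> R) | Q   [eliminate ->]
≡ ~(~Q | (~P -> ~Q)) | (Q <-> R) | Q   [eliminate ->]
≡ ~(~Q | ~~P | ~Q) | (Q <-> R) | Q   [eliminate ->]
≡ ~(~Q | ~~P | ~Q) | ((Q -> R) & (R -> Q)) | Q   [eliminate <->]
≡ ~(~Q | ~~P | ~Q) | ((~Q | R) & (R -> Q)) | Q   [eliminate ->]
≡ ~(~Q | ~~P | ~Q) | ((~Q | R) & (~R | Q)) | Q   [eliminate ->]
≡ (~~Q & ~~~P & ~~Q) | ((~Q | R) & (~R | Q)) | Q   [De Morgan]
≡ (Q & ~~~P & ~~Q) | ((~Q | R) & (~R | Q)) | Q   [double negation]
≡ (Q & ~P & ~~Q) | ((~Q | R) & (~R | Q)) | Q   [double negation]
≡ (Q & ~P & Q) | ((~Q | R) & (~R | Q)) | Q   [double negation]
≡ (Q | ~Q | R | Q) & (Q | ~R | Q | Q) & (~P | ~Q | R | Q) & (~P | ~R | Q | Q) & (Q | ~Q | R | Q) & (Q | ~R | Q | Q)   [distribute | over &]
≡ Q | ~R   [simplify]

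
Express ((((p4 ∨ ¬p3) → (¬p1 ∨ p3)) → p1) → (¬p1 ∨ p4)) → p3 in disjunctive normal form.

(p1 ∧ ¬p4) ∨ p3

((((p4 ∨ ¬p3) → (¬p1 ∨ p3)) → p1) → (¬p1 ∨ p4)) → p3
⇔ ¬((((p4 ∨ ¬p3) → (¬p1 ∨ p3)) → p1) → (¬p1 ∨ p4)) ∨ p3   (eliminate →)
⇔ ¬(¬(((p4 ∨ ¬p3) → (¬p1 ∨ p3)) → p1) ∨ ¬p1 ∨ p4) ∨ p3   (eliminate →)
⇔ ¬(¬(¬((p4 ∨ ¬p3) → (¬p1 ∨ p3)) ∨ p1) ∨ ¬p1 ∨ p4) ∨ p3   (eliminate →)
⇔ ¬(¬(¬(¬(p4 ∨ ¬p3) ∨ ¬p1 ∨ p3) ∨ p1) ∨ ¬p1 ∨ p4) ∨ p3   (eliminate →)
⇔ (¬¬(¬(¬(p4 ∨ ¬p3) ∨ ¬p1 ∨ p3) ∨ p1) ∧ ¬¬p1 ∧ ¬p4) ∨ p3   (De Morgan)
⇔ ((¬(¬(p4 ∨ ¬p3) ∨ ¬p1 ∨ p3) ∨ p1) ∧ ¬¬p1 ∧ ¬p4) ∨ p3   (double negation)
⇔ (((¬¬(p4 ∨ ¬p3) ∧ ¬¬p1 ∧ ¬p3) ∨ p1) ∧ ¬¬p1 ∧ ¬p4) ∨ p3   (De Morgan)
⇔ ((((p4 ∨ ¬p3) ∧ ¬¬p1 ∧ ¬p3) ∨ p1) ∧ ¬¬p1 ∧ ¬p4) ∨ p3   (double negation)
⇔ ((((p4 ∨ ¬p3) ∧ p1 ∧ ¬p3) ∨ p1) ∧ ¬¬p1 ∧ ¬p4) ∨ p3   (double negation)
⇔ ((((p4 ∨ ¬p3) ∧ p1 ∧ ¬p3) ∨ p1) ∧ p1 ∧ ¬p4) ∨ p3   (double negation)
⇔ (p4 ∧ p1 ∧ ¬p3 ∧ p1 ∧ ¬p4) ∨ (¬p3 ∧ p1 ∧ ¬p3 ∧ p1 ∧ ¬p4) ∨ (p1 ∧ p1 ∧ ¬p4) ∨ p3   (distribute ∧ over ∨)
⇔ (p1 ∧ ¬p4) ∨ p3   (simplify)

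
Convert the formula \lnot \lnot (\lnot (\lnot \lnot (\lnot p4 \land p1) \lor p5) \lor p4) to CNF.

(p4 \lor \lnot p1) \land (\lnot p5 \lor p4)

\lnot \lnot (\lnot (\lnot \lnot (\lnot p4 \land p1) \lor p5) \lor p4)
⇔ \lnot (\lnot \lnot (\lnot p4 \land p1) \lor p5) \lor p4   [double negation]
⇔ (\lnot \lnot \lnot (\lnot p4 \land p1) \land \lnot p5) \lor p4   [De Morgan]
⇔ (\lnot (\lnot p4 \land p1) \land \lnot p5) \lor p4   [double negation]
⇔ ((\lnot \lnot p4 \lor \lnot p1) \land \lnot p5) \lor p4   [De Morgan]
⇔ ((p4 \lor \lnot p1) \land \lnot p5) \lor p4   [double negation]
⇔ (p4 \lor \lnot p1 \lor p4) \land (\lnot p5 \lor p4)   [distribute \lor over \land]
⇔ (p4 \lor \lnot p1) \land (\lnot p5 \lor p4)   [simplify]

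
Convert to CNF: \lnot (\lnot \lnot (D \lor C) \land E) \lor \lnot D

\lnot D \lor \lnot E

\lnot (\lnot \lnot (D \lor C) \land E) \lor \lnot D
= \lnot \lnot \lnot (D \lor C) \lor \lnot E \lor \lnot D   [De Morgan]
= \lnot (D \lor C) \lor \lnot E \lor \lnot D   [double negation]
= (\lnot D \land \lnot C) \lor \lnot E \lor \lnot D   [De Morgan]
= (\lnot D \lor \lnot E \lor \lnot D) \land (\lnot C \lor \lnot E \lor \lnot D)   [distribute \lor over \land]
= \lnot D \lor \lnot E   [simplify]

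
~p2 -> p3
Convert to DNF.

~p2 -> p3
≡ ~~p2 | p3
≡ p2 | p3

p2 | p3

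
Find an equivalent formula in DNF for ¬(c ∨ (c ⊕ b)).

¬c ∧ ¬b

¬(c ∨ (c ⊕ b))
≡ ¬(c ∨ (c ∧ ¬b) ∨ (¬c ∧ b))   — expand ⊕
≡ ¬c ∧ ¬(c ∧ ¬b) ∧ ¬(¬c ∧ b)   — De Morgan
≡ ¬c ∧ (¬c ∨ ¬¬b) ∧ ¬(¬c ∧ b)   — De Morgan
≡ ¬c ∧ (¬c ∨ b) ∧ ¬(¬c ∧ b)   — double negation
≡ ¬c ∧ (¬c ∨ b) ∧ (¬¬c ∨ ¬b)   — De Morgan
≡ ¬c ∧ (¬c ∨ b) ∧ (c ∨ ¬b)   — double negation
≡ (¬c ∧ ¬c ∧ c) ∨ (¬c ∧ ¬c ∧ ¬b) ∨ (¬c ∧ b ∧ c) ∨ (¬c ∧ b ∧ ¬b)   — distribute ∧ over ∨
≡ ¬c ∧ ¬b   — simplify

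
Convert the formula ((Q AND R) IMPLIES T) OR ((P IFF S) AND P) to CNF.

((Q AND R) IMPLIES T) OR ((P IFF S) AND P)
≡ NOT (Q AND R) OR T OR ((P IFF S) AND P)   [eliminate IMPLIES]
≡ NOT (Q AND R) OR T OR ((P IMPLIES S) AND (S IMPLIES P) AND P)   [eliminate IFF]
≡ NOT (Q AND R) OR T OR ((NOT P OR S) AND (S IMPLIES P) AND P)   [eliminate IMPLIES]
≡ NOT (Q AND R) OR T OR ((NOT P OR S) AND (NOT S OR P) AND P)   [eliminate IMPLIES]
≡ NOT Q OR NOT R OR T OR ((NOT P OR S) AND (NOT S OR P) AND P)   [De Morgan]
≡ (NOT Q OR NOT R OR T OR NOT P OR S) AND (NOT Q OR NOT R OR T OR NOT S OR P) AND (NOT Q OR NOT R OR T OR P)   [distribute OR over AND]
≡ (NOT Q OR NOT R OR T OR NOT P OR S) AND (NOT Q OR NOT R OR T OR P)   [simplify]

(NOT Q OR NOT R OR T OR NOT P OR S) AND (NOT Q OR NOT R OR T OR P)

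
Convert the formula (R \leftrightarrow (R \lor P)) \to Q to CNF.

(R \leftrightarrow (R \lor P)) \to Q
≡ \lnot (R \leftrightarrow (R \lor P)) \lor Q   [eliminate \to]
≡ \lnot ((R \to (R \lor P)) \land ((R \lor P) \to R)) \lor Q   [eliminate \leftrightarrow]
≡ \lnot ((\lnot R \lor R \lor P) \land ((R \lor P) \to R)) \lor Q   [eliminate \to]
≡ \lnot ((\lnot R \lor R \lor P) \land (\lnot (R \lor P) \lor R)) \lor Q   [eliminate \to]
≡ \lnot (\lnot R \lor R \lor P) \lor \lnot (\lnot (R \lor P) \lor R) \lor Q   [De Morgan]
≡ (\lnot \lnot R \land \lnot R \land \lnot P) \lor \lnot (\lnot (R \lor P) \lor R) \lor Q   [De Morgan]
≡ (R \land \lnot R \land \lnot P) \lor \lnot (\lnot (R \lor P) \lor R) \lor Q   [double negation]
≡ (R \land \lnot R \land \lnot P) \lor (\lnot \lnot (R \lor P) \land \lnot R) \lor Q   [De Morgan]
≡ (R \land \lnot R \land \lnot P) \lor ((R \lor P) \land \lnot R) \lor Q   [double negation]
≡ (R \lor R \lor P \lor Q) \land (R \lor \lnot R \lor Q) \land (\lnot R \lor R \lor P \lor Q) \land (\lnot R \lor \lnot R \lor Q) \land (\lnot P \lor R \lor P \lor Q) \land (\lnot P \lor \lnot R \lor Q)   [distribute \lor over \land]
≡ (R \lor P \lor Q) \land (\lnot R \lor Q)   [simplify]

(R \lor P \lor Q) \land (\lnot R \lor Q)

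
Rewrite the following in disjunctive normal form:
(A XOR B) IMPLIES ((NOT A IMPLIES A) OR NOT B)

(A XOR B) IMPLIES ((NOT A IMPLIES A) OR NOT B)
= NOT (A XOR B) OR (NOT A IMPLIES A) OR NOT B   [eliminate IMPLIES]
= NOT ((A AND NOT B) OR (NOT A AND B)) OR (NOT A IMPLIES A) OR NOT B   [expand XOR]
= NOT ((A AND NOT B) OR (NOT A AND B)) OR NOT NOT A OR A OR NOT B   [eliminate IMPLIES]
= (NOT (A AND NOT B) AND NOT (NOT A AND B)) OR NOT NOT A OR A OR NOT B   [De Morgan]
= ((NOT A OR NOT NOT B) AND NOT (NOT A AND B)) OR NOT NOT A OR A OR NOT B   [De Morgan]
= ((NOT A OR B) AND NOT (NOT A AND B)) OR NOT NOT A OR A OR NOT B   [double negation]
= ((NOT A OR B) AND (NOT NOT A OR NOT B)) OR NOT NOT A OR A OR NOT B   [De Morgan]
= ((NOT A OR B) AND (A OR NOT B)) OR NOT NOT A OR A OR NOT B   [double negation]
= ((NOT A OR B) AND (A OR NOT B)) OR A OR A OR NOT B   [double negation]
= (NOT A AND A) OR (NOT A AND NOT B) OR (B AND A) OR (B AND NOT B) OR A OR A OR NOT B   [distribute AND over OR]
= A OR NOT B   [simplify]

A OR NOT B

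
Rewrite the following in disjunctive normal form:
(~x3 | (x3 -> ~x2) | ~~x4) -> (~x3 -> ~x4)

(~x3 | (x3 -> ~x2) | ~~x4) -> (~x3 -> ~x4)
= ~(~x3 | (x3 -> ~x2) | ~~x4) | (~x3 -> ~x4)   [eliminate ->]
= ~(~x3 | ~x3 | ~x2 | ~~x4) | (~x3 -> ~x4)   [eliminate ->]
= ~(~x3 | ~x3 | ~x2 | ~~x4) | ~~x3 | ~x4   [eliminate ->]
= (~~x3 & ~~x3 & ~~x2 & ~~~x4) | ~~x3 | ~x4   [De Morgan]
= (x3 & ~~x3 & ~~x2 & ~~~x4) | ~~x3 | ~x4   [double negation]
= (x3 & x3 & ~~x2 & ~~~x4) | ~~x3 | ~x4   [double negation]
= (x3 & x3 & x2 & ~~~x4) | ~~x3 | ~x4   [double negation]
= (x3 & x3 & x2 & ~x4) | ~~x3 | ~x4   [double negation]
= (x3 & x3 & x2 & ~x4) | x3 | ~x4   [double negation]
= x3 | ~x4   [simplify]

x3 | ~x4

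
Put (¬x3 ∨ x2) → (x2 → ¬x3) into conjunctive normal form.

¬x2 ∨ ¬x3

(¬x3 ∨ x2) → (x2 → ¬x3)
≡ ¬(¬x3 ∨ x2) ∨ (x2 → ¬x3)
≡ ¬(¬x3 ∨ x2) ∨ ¬x2 ∨ ¬x3
≡ (¬¬x3 ∧ ¬x2) ∨ ¬x2 ∨ ¬x3
≡ (x3 ∧ ¬x2) ∨ ¬x2 ∨ ¬x3
≡ (x3 ∨ ¬x2 ∨ ¬x3) ∧ (¬x2 ∨ ¬x2 ∨ ¬x3)
≡ ¬x2 ∨ ¬x3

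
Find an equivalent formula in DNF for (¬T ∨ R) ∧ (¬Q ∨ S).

¬T ∧ ¬Q ∨ ¬T ∧ S ∨ R ∧ ¬Q ∨ R ∧ S

(¬T ∨ R) ∧ (¬Q ∨ S)
= ¬T ∧ ¬Q ∨ ¬T ∧ S ∨ R ∧ ¬Q ∨ R ∧ S   (distribute ∧ over ∨)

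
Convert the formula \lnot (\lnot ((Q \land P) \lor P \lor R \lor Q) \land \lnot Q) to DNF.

P \lor R \lor Q

\lnot (\lnot ((Q \land P) \lor P \lor R \lor Q) \land \lnot Q)
≡ \lnot \lnot ((Q \land P) \lor P \lor R \lor Q) \lor \lnot \lnot Q   — De Morgan
≡ (Q \land P) \lor P \lor R \lor Q \lor \lnot \lnot Q   — double negation
≡ (Q \land P) \lor P \lor R \lor Q \lor Q   — double negation
≡ P \lor R \lor Q   — simplify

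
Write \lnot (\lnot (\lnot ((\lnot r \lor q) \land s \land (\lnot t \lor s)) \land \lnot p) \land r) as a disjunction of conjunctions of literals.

(r \land \lnot q \land \lnot p) \lor (\lnot s \land \lnot p) \lor \lnot r

\lnot (\lnot (\lnot ((\lnot r \lor q) \land s \land (\lnot t \lor s)) \land \lnot p) \land r)
≡ \lnot \lnot (\lnot ((\lnot r \lor q) \land s \land (\lnot t \lor s)) \land \lnot p) \lor \lnot r   [De Morgan]
≡ (\lnot ((\lnot r \lor q) \land s \land (\lnot t \lor s)) \land \lnot p) \lor \lnot r   [double negation]
≡ ((\lnot (\lnot r \lor q) \lor \lnot s \lor \lnot (\lnot t \lor s)) \land \lnot p) \lor \lnot r   [De Morgan]
≡ (((\lnot \lnot r \land \lnot q) \lor \lnot s \lor \lnot (\lnot t \lor s)) \land \lnot p) \lor \lnot r   [De Morgan]
≡ (((r \land \lnot q) \lor \lnot s \lor \lnot (\lnot t \lor s)) \land \lnot p) \lor \lnot r   [double negation]
≡ (((r \land \lnot q) \lor \lnot s \lor (\lnot \lnot t \land \lnot s)) \land \lnot p) \lor \lnot r   [De Morgan]
≡ (((r \land \lnot q) \lor \lnot s \lor (t \land \lnot s)) \land \lnot p) \lor \lnot r   [double negation]
≡ (r \land \lnot q \land \lnot p) \lor (\lnot s \land \lnot p) \lor (t \land \lnot s \land \lnot p) \lor \lnot r   [distribute \land over \lor]
≡ (r \land \lnot q \land \lnot p) \lor (\lnot s \land \lnot p) \lor \lnot r   [simplify]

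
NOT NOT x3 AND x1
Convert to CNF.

x3 AND x1

NOT NOT x3 AND x1
⇔ x3 AND x1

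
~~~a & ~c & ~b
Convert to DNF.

~a & ~c & ~b

~~~a & ~c & ~b
⇔ ~a & ~c & ~b   (double negation)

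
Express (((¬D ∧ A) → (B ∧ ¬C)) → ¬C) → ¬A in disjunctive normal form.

(D ∧ C) ∨ ¬A

(((¬D ∧ A) → (B ∧ ¬C)) → ¬C) → ¬A
≡ ¬(((¬D ∧ A) → (B ∧ ¬C)) → ¬C) ∨ ¬A   [eliminate →]
≡ ¬(¬((¬D ∧ A) → (B ∧ ¬C)) ∨ ¬C) ∨ ¬A   [eliminate →]
≡ ¬(¬(¬(¬D ∧ A) ∨ (B ∧ ¬C)) ∨ ¬C) ∨ ¬A   [eliminate →]
≡ (¬¬(¬(¬D ∧ A) ∨ (B ∧ ¬C)) ∧ ¬¬C) ∨ ¬A   [De Morgan]
≡ ((¬(¬D ∧ A) ∨ (B ∧ ¬C)) ∧ ¬¬C) ∨ ¬A   [double negation]
≡ ((¬¬D ∨ ¬A ∨ (B ∧ ¬C)) ∧ ¬¬C) ∨ ¬A   [De Morgan]
≡ ((D ∨ ¬A ∨ (B ∧ ¬C)) ∧ ¬¬C) ∨ ¬A   [double negation]
≡ ((D ∨ ¬A ∨ (B ∧ ¬C)) ∧ C) ∨ ¬A   [double negation]
≡ (D ∧ C) ∨ (¬A ∧ C) ∨ (B ∧ ¬C ∧ C) ∨ ¬A   [distribute ∧ over ∨]
≡ (D ∧ C) ∨ ¬A   [simplify]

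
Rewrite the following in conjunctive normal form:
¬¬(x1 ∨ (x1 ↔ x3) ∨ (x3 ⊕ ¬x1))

¬¬(x1 ∨ (x1 ↔ x3) ∨ (x3 ⊕ ¬x1))
⇔ ¬¬(x1 ∨ ((x1 → x3) ∧ (x3 → x1)) ∨ (x3 ⊕ ¬x1))   [eliminate ↔]
⇔ ¬¬(x1 ∨ ((¬x1 ∨ x3) ∧ (x3 → x1)) ∨ (x3 ⊕ ¬x1))   [eliminate →]
⇔ ¬¬(x1 ∨ ((¬x1 ∨ x3) ∧ (¬x3 ∨ x1)) ∨ (x3 ⊕ ¬x1))   [eliminate →]
⇔ ¬¬(x1 ∨ ((¬x1 ∨ x3) ∧ (¬x3 ∨ x1)) ∨ ((x3 ∨ ¬x1) ∧ ¬(x3 ∧ ¬x1)))   [expand ⊕]
⇔ x1 ∨ ((¬x1 ∨ x3) ∧ (¬x3 ∨ x1)) ∨ ((x3 ∨ ¬x1) ∧ ¬(x3 ∧ ¬x1))   [double negation]
⇔ x1 ∨ ((¬x1 ∨ x3) ∧ (¬x3 ∨ x1)) ∨ ((x3 ∨ ¬x1) ∧ (¬x3 ∨ ¬¬x1))   [De Morgan]
⇔ x1 ∨ ((¬x1 ∨ x3) ∧ (¬x3 ∨ x1)) ∨ ((x3 ∨ ¬x1) ∧ (¬x3 ∨ x1))   [double negation]
⇔ (x1 ∨ ¬x1 ∨ x3 ∨ x3 ∨ ¬x1) ∧ (x1 ∨ ¬x1 ∨ x3 ∨ ¬x3 ∨ x1) ∧ (x1 ∨ ¬x3 ∨ x1 ∨ x3 ∨ ¬x1) ∧ (x1 ∨ ¬x3 ∨ x1 ∨ ¬x3 ∨ x1)   [distribute ∨ over ∧]
⇔ x1 ∨ ¬x3   [simplify]

x1 ∨ ¬x3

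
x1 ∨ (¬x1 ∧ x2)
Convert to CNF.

x1 ∨ x2

x1 ∨ (¬x1 ∧ x2)
≡ (x1 ∨ ¬x1) ∧ (x1 ∨ x2)   — distribute ∨ over ∧
≡ x1 ∨ x2   — simplify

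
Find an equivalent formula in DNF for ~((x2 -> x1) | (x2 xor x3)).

x2 & ~x1 & x3

~((x2 -> x1) | (x2 xor x3))
⇔ ~(~x2 | x1 | (x2 xor x3))   [eliminate ->]
⇔ ~(~x2 | x1 | (x2 & ~x3) | (~x2 & x3))   [expand xor]
⇔ ~~x2 & ~x1 & ~(x2 & ~x3) & ~(~x2 & x3)   [De Morgan]
⇔ x2 & ~x1 & ~(x2 & ~x3) & ~(~x2 & x3)   [double negation]
⇔ x2 & ~x1 & (~x2 | ~~x3) & ~(~x2 & x3)   [De Morgan]
⇔ x2 & ~x1 & (~x2 | x3) & ~(~x2 & x3)   [double negation]
⇔ x2 & ~x1 & (~x2 | x3) & (~~x2 | ~x3)   [De Morgan]
⇔ x2 & ~x1 & (~x2 | x3) & (x2 | ~x3)   [double negation]
⇔ (x2 & ~x1 & ~x2 & x2) | (x2 & ~x1 & ~x2 & ~x3) | (x2 & ~x1 & x3 & x2) | (x2 & ~x1 & x3 & ~x3)   [distribute & over |]
⇔ x2 & ~x1 & x3   [simplify]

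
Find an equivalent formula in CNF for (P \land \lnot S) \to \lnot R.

\lnot P \lor S \lor \lnot R

(P \land \lnot S) \to \lnot R
≡ \lnot (P \land \lnot S) \lor \lnot R   [eliminate \to]
≡ \lnot P \lor \lnot \lnot S \lor \lnot R   [De Morgan]
≡ \lnot P \lor S \lor \lnot R   [double negation]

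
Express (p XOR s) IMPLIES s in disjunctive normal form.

(p XOR s) IMPLIES s
= NOT (p XOR s) OR s   — eliminate IMPLIES
= NOT ((p AND NOT s) OR (NOT p AND s)) OR s   — expand XOR
= (NOT (p AND NOT s) AND NOT (NOT p AND s)) OR s   — De Morgan
= ((NOT p OR NOT NOT s) AND NOT (NOT p AND s)) OR s   — De Morgan
= ((NOT p OR s) AND NOT (NOT p AND s)) OR s   — double negation
= ((NOT p OR s) AND (NOT NOT p OR NOT s)) OR s   — De Morgan
= ((NOT p OR s) AND (p OR NOT s)) OR s   — double negation
= (NOT p AND p) OR (NOT p AND NOT s) OR (s AND p) OR (s AND NOT s) OR s   — distribute AND over OR
= (NOT p AND NOT s) OR s   — simplify

(NOT p AND NOT s) OR s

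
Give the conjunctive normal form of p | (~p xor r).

p | (~p xor r)
≡ p | ((~p | r) & ~(~p & r))   — expand xor
≡ p | ((~p | r) & (~~p | ~r))   — De Morgan
≡ p | ((~p | r) & (p | ~r))   — double negation
≡ (p | ~p | r) & (p | p | ~r)   — distribute | over &
≡ p | ~r   — simplify

p | ~r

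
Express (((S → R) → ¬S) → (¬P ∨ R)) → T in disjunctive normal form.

(S ∧ ¬R ∧ P) ∨ (¬S ∧ P ∧ ¬R) ∨ T

(((S → R) → ¬S) → (¬P ∨ R)) → T
⇔ ¬(((S → R) → ¬S) → (¬P ∨ R)) ∨ T   — eliminate →
⇔ ¬(¬((S → R) → ¬S) ∨ ¬P ∨ R) ∨ T   — eliminate →
⇔ ¬(¬(¬(S → R) ∨ ¬S) ∨ ¬P ∨ R) ∨ T   — eliminate →
⇔ ¬(¬(¬(¬S ∨ R) ∨ ¬S) ∨ ¬P ∨ R) ∨ T   — eliminate →
⇔ (¬¬(¬(¬S ∨ R) ∨ ¬S) ∧ ¬¬P ∧ ¬R) ∨ T   — De Morgan
⇔ ((¬(¬S ∨ R) ∨ ¬S) ∧ ¬¬P ∧ ¬R) ∨ T   — double negation
⇔ (((¬¬S ∧ ¬R) ∨ ¬S) ∧ ¬¬P ∧ ¬R) ∨ T   — De Morgan
⇔ (((S ∧ ¬R) ∨ ¬S) ∧ ¬¬P ∧ ¬R) ∨ T   — double negation
⇔ (((S ∧ ¬R) ∨ ¬S) ∧ P ∧ ¬R) ∨ T   — double negation
⇔ (S ∧ ¬R ∧ P ∧ ¬R) ∨ (¬S ∧ P ∧ ¬R) ∨ T   — distribute ∧ over ∨
⇔ (S ∧ ¬R ∧ P) ∨ (¬S ∧ P ∧ ¬R) ∨ T   — simplify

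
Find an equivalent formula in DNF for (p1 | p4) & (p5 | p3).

(p1 & p5) | (p1 & p3) | (p4 & p5) | (p4 & p3)

(p1 | p4) & (p5 | p3)
⇔ (p1 & p5) | (p1 & p3) | (p4 & p5) | (p4 & p3)   [distribute & over |]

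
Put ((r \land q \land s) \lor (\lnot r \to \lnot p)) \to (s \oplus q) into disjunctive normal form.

(\lnot r \land p) \lor (s \land \lnot q) \lor (\lnot s \land q)

((r \land q \land s) \lor (\lnot r \to \lnot p)) \to (s \oplus q)
= \lnot ((r \land q \land s) \lor (\lnot r \to \lnot p)) \lor (s \oplus q)   [eliminate \to]
= \lnot ((r \land q \land s) \lor \lnot \lnot r \lor \lnot p) \lor (s \oplus q)   [eliminate \to]
= \lnot ((r \land q \land s) \lor \lnot \lnot r \lor \lnot p) \lor (s \land \lnot q) \lor (\lnot s \land q)   [expand \oplus]
= (\lnot (r \land q \land s) \land \lnot \lnot \lnot r \land \lnot \lnot p) \lor (s \land \lnot q) \lor (\lnot s \land q)   [De Morgan]
= ((\lnot r \lor \lnot q \lor \lnot s) \land \lnot \lnot \lnot r \land \lnot \lnot p) \lor (s \land \lnot q) \lor (\lnot s \land q)   [De Morgan]
= ((\lnot r \lor \lnot q \lor \lnot s) \land \lnot r \land \lnot \lnot p) \lor (s \land \lnot q) \lor (\lnot s \land q)   [double negation]
= ((\lnot r \lor \lnot q \lor \lnot s) \land \lnot r \land p) \lor (s \land \lnot q) \lor (\lnot s \land q)   [double negation]
= (\lnot r \land \lnot r \land p) \lor (\lnot q \land \lnot r \land p) \lor (\lnot s \land \lnot r \land p) \lor (s \land \lnot q) \lor (\lnot s \land q)   [distribute \land over \lor]
= (\lnot r \land p) \lor (s \land \lnot q) \lor (\lnot s \land q)   [simplify]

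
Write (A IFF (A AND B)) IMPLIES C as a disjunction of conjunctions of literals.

(A IFF (A AND B)) IMPLIES C
≡ NOT (A IFF (A AND B)) OR C   [eliminate IMPLIES]
≡ NOT ((A IMPLIES (A AND B)) AND ((A AND B) IMPLIES A)) OR C   [eliminate IFF]
≡ NOT ((NOT A OR (A AND B)) AND ((A AND B) IMPLIES A)) OR C   [eliminate IMPLIES]
≡ NOT ((NOT A OR (A AND B)) AND (NOT (A AND B) OR A)) OR C   [eliminate IMPLIES]
≡ NOT (NOT A OR (A AND B)) OR NOT (NOT (A AND B) OR A) OR C   [De Morgan]
≡ (NOT NOT A AND NOT (A AND B)) OR NOT (NOT (A AND B) OR A) OR C   [De Morgan]
≡ (A AND NOT (A AND B)) OR NOT (NOT (A AND B) OR A) OR C   [double negation]
≡ (A AND (NOT A OR NOT B)) OR NOT (NOT (A AND B) OR A) OR C   [De Morgan]
≡ (A AND (NOT A OR NOT B)) OR (NOT NOT (A AND B) AND NOT A) OR C   [De Morgan]
≡ (A AND (NOT A OR NOT B)) OR (A AND B AND NOT A) OR C   [double negation]
≡ (A AND NOT A) OR (A AND NOT B) OR (A AND B AND NOT A) OR C   [distribute AND over OR]
≡ (A AND NOT B) OR C   [simplify]

(A AND NOT B) OR C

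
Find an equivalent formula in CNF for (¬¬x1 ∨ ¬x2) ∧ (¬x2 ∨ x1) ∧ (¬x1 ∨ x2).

(¬¬x1 ∨ ¬x2) ∧ (¬x2 ∨ x1) ∧ (¬x1 ∨ x2)
⇔ (x1 ∨ ¬x2) ∧ (¬x2 ∨ x1) ∧ (¬x1 ∨ x2)   (double negation)
⇔ (x1 ∨ ¬x2) ∧ (¬x1 ∨ x2)   (simplify)

(x1 ∨ ¬x2) ∧ (¬x1 ∨ x2)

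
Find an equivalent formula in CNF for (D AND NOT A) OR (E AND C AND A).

(D OR E) AND (D OR C) AND (D OR A) AND (NOT A OR E) AND (NOT A OR C)

(D AND NOT A) OR (E AND C AND A)
⇔ (D OR E) AND (D OR C) AND (D OR A) AND (NOT A OR E) AND (NOT A OR C) AND (NOT A OR A)   [distribute OR over AND]
⇔ (D OR E) AND (D OR C) AND (D OR A) AND (NOT A OR E) AND (NOT A OR C)   [simplify]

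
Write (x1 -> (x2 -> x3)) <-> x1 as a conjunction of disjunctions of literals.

x1 & (~x1 | ~x2 | x3)

(x1 -> (x2 -> x3)) <-> x1
= ((x1 -> (x2 -> x3)) -> x1) & (x1 -> (x1 -> (x2 -> x3)))
= (~(x1 -> (x2 -> x3)) | x1) & (x1 -> (x1 -> (x2 -> x3)))
= (~(~x1 | (x2 -> x3)) | x1) & (x1 -> (x1 -> (x2 -> x3)))
= (~(~x1 | ~x2 | x3) | x1) & (x1 -> (x1 -> (x2 -> x3)))
= (~(~x1 | ~x2 | x3) | x1) & (~x1 | (x1 -> (x2 -> x3)))
= (~(~x1 | ~x2 | x3) | x1) & (~x1 | ~x1 | (x2 -> x3))
= (~(~x1 | ~x2 | x3) | x1) & (~x1 | ~x1 | ~x2 | x3)
= ((~~x1 & ~~x2 & ~x3) | x1) & (~x1 | ~x1 | ~x2 | x3)
= ((x1 & ~~x2 & ~x3) | x1) & (~x1 | ~x1 | ~x2 | x3)
= ((x1 & x2 & ~x3) | x1) & (~x1 | ~x1 | ~x2 | x3)
= (x1 | x1) & (x2 | x1) & (~x3 | x1) & (~x1 | ~x1 | ~x2 | x3)
= x1 & (~x1 | ~x2 | x3)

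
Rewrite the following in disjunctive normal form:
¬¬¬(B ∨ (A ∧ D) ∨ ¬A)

¬¬¬(B ∨ (A ∧ D) ∨ ¬A)
≡ ¬(B ∨ (A ∧ D) ∨ ¬A)
≡ ¬B ∧ ¬(A ∧ D) ∧ ¬¬A
≡ ¬B ∧ (¬A ∨ ¬D) ∧ ¬¬A
≡ ¬B ∧ (¬A ∨ ¬D) ∧ A
≡ (¬B ∧ ¬A ∧ A) ∨ (¬B ∧ ¬D ∧ A)
≡ ¬B ∧ ¬D ∧ A

¬B ∧ ¬D ∧ A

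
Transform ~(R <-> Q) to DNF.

(R & ~Q) | (Q & ~R)

~(R <-> Q)
= ~((R -> Q) & (Q -> R))
= ~((~R | Q) & (Q -> R))
= ~((~R | Q) & (~Q | R))
= ~(~R | Q) | ~(~Q | R)
= (~~R & ~Q) | ~(~Q | R)
= (R & ~Q) | ~(~Q | R)
= (R & ~Q) | (~~Q & ~R)
= (R & ~Q) | (Q & ~R)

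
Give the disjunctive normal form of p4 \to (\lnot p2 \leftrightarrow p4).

p4 \to (\lnot p2 \leftrightarrow p4)
= \lnot p4 \lor (\lnot p2 \leftrightarrow p4)   [eliminate \to]
= \lnot p4 \lor ((\lnot p2 \to p4) \land (p4 \to \lnot p2))   [eliminate \leftrightarrow]
= \lnot p4 \lor ((\lnot \lnot p2 \lor p4) \land (p4 \to \lnot p2))   [eliminate \to]
= \lnot p4 \lor ((\lnot \lnot p2 \lor p4) \land (\lnot p4 \lor \lnot p2))   [eliminate \to]
= \lnot p4 \lor ((p2 \lor p4) \land (\lnot p4 \lor \lnot p2))   [double negation]
= \lnot p4 \lor (p2 \land \lnot p4) \lor (p2 \land \lnot p2) \lor (p4 \land \lnot p4) \lor (p4 \land \lnot p2)   [distribute \land over \lor]
= \lnot p4 \lor (p4 \land \lnot p2)   [simplify]

\lnot p4 \lor (p4 \land \lnot p2)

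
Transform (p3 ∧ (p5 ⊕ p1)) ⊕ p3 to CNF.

(p3 ∧ (p5 ⊕ p1)) ⊕ p3
≡ ((p3 ∧ (p5 ⊕ p1)) ∨ p3) ∧ ¬(p3 ∧ (p5 ⊕ p1) ∧ p3)   [expand ⊕]
≡ ((p3 ∧ (p5 ∨ p1) ∧ ¬(p5 ∧ p1)) ∨ p3) ∧ ¬(p3 ∧ (p5 ⊕ p1) ∧ p3)   [expand ⊕]
≡ ((p3 ∧ (p5 ∨ p1) ∧ ¬(p5 ∧ p1)) ∨ p3) ∧ ¬(p3 ∧ (p5 ∨ p1) ∧ ¬(p5 ∧ p1) ∧ p3)   [expand ⊕]
≡ ((p3 ∧ (p5 ∨ p1) ∧ (¬p5 ∨ ¬p1)) ∨ p3) ∧ ¬(p3 ∧ (p5 ∨ p1) ∧ ¬(p5 ∧ p1) ∧ p3)   [De Morgan]
≡ ((p3 ∧ (p5 ∨ p1) ∧ (¬p5 ∨ ¬p1)) ∨ p3) ∧ (¬p3 ∨ ¬(p5 ∨ p1) ∨ ¬¬(p5 ∧ p1) ∨ ¬p3)   [De Morgan]
≡ ((p3 ∧ (p5 ∨ p1) ∧ (¬p5 ∨ ¬p1)) ∨ p3) ∧ (¬p3 ∨ (¬p5 ∧ ¬p1) ∨ ¬¬(p5 ∧ p1) ∨ ¬p3)   [De Morgan]
≡ ((p3 ∧ (p5 ∨ p1) ∧ (¬p5 ∨ ¬p1)) ∨ p3) ∧ (¬p3 ∨ (¬p5 ∧ ¬p1) ∨ (p5 ∧ p1) ∨ ¬p3)   [double negation]
≡ (p3 ∨ p3) ∧ (p5 ∨ p1 ∨ p3) ∧ (¬p5 ∨ ¬p1 ∨ p3) ∧ (¬p3 ∨ ¬p5 ∨ p5 ∨ ¬p3) ∧ (¬p3 ∨ ¬p5 ∨ p1 ∨ ¬p3) ∧ (¬p3 ∨ ¬p1 ∨ p5 ∨ ¬p3) ∧ (¬p3 ∨ ¬p1 ∨ p1 ∨ ¬p3)   [distribute ∨ over ∧]
≡ p3 ∧ (¬p3 ∨ ¬p5 ∨ p1) ∧ (¬p3 ∨ ¬p1 ∨ p5)   [simplify]

p3 ∧ (¬p3 ∨ ¬p5 ∨ p1) ∧ (¬p3 ∨ ¬p1 ∨ p5)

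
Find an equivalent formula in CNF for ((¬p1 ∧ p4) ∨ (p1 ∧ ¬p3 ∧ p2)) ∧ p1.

((¬p1 ∧ p4) ∨ (p1 ∧ ¬p3 ∧ p2)) ∧ p1
= (¬p1 ∨ p1) ∧ (¬p1 ∨ ¬p3) ∧ (¬p1 ∨ p2) ∧ (p4 ∨ p1) ∧ (p4 ∨ ¬p3) ∧ (p4 ∨ p2) ∧ p1   (distribute ∨ over ∧)
= (¬p1 ∨ ¬p3) ∧ (¬p1 ∨ p2) ∧ (p4 ∨ ¬p3) ∧ (p4 ∨ p2) ∧ p1   (simplify)

(¬p1 ∨ ¬p3) ∧ (¬p1 ∨ p2) ∧ (p4 ∨ ¬p3) ∧ (p4 ∨ p2) ∧ p1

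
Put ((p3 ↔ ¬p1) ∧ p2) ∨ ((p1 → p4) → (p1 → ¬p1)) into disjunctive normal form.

(¬p3 ∧ p1 ∧ p2) ∨ (p1 ∧ ¬p4) ∨ ¬p1

((p3 ↔ ¬p1) ∧ p2) ∨ ((p1 → p4) → (p1 → ¬p1))
⇔ ((p3 → ¬p1) ∧ (¬p1 → p3) ∧ p2) ∨ ((p1 → p4) → (p1 → ¬p1))   [eliminate ↔]
⇔ ((¬p3 ∨ ¬p1) ∧ (¬p1 → p3) ∧ p2) ∨ ((p1 → p4) → (p1 → ¬p1))   [eliminate →]
⇔ ((¬p3 ∨ ¬p1) ∧ (¬¬p1 ∨ p3) ∧ p2) ∨ ((p1 → p4) → (p1 → ¬p1))   [eliminate →]
⇔ ((¬p3 ∨ ¬p1) ∧ (¬¬p1 ∨ p3) ∧ p2) ∨ ¬(p1 → p4) ∨ (p1 → ¬p1)   [eliminate →]
⇔ ((¬p3 ∨ ¬p1) ∧ (¬¬p1 ∨ p3) ∧ p2) ∨ ¬(¬p1 ∨ p4) ∨ (p1 → ¬p1)   [eliminate →]
⇔ ((¬p3 ∨ ¬p1) ∧ (¬¬p1 ∨ p3) ∧ p2) ∨ ¬(¬p1 ∨ p4) ∨ ¬p1 ∨ ¬p1   [eliminate →]
⇔ ((¬p3 ∨ ¬p1) ∧ (p1 ∨ p3) ∧ p2) ∨ ¬(¬p1 ∨ p4) ∨ ¬p1 ∨ ¬p1   [double negation]
⇔ ((¬p3 ∨ ¬p1) ∧ (p1 ∨ p3) ∧ p2) ∨ (¬¬p1 ∧ ¬p4) ∨ ¬p1 ∨ ¬p1   [De Morgan]
⇔ ((¬p3 ∨ ¬p1) ∧ (p1 ∨ p3) ∧ p2) ∨ (p1 ∧ ¬p4) ∨ ¬p1 ∨ ¬p1   [double negation]
⇔ (¬p3 ∧ p1 ∧ p2) ∨ (¬p3 ∧ p3 ∧ p2) ∨ (¬p1 ∧ p1 ∧ p2) ∨ (¬p1 ∧ p3 ∧ p2) ∨ (p1 ∧ ¬p4) ∨ ¬p1 ∨ ¬p1   [distribute ∧ over ∨]
⇔ (¬p3 ∧ p1 ∧ p2) ∨ (p1 ∧ ¬p4) ∨ ¬p1   [simplify]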